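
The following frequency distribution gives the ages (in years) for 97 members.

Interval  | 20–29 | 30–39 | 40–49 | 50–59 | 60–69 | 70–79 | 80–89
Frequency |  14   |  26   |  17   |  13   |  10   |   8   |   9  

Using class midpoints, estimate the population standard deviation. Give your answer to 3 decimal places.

18.593

Midpoints: 24.5, 34.5, 44.5, 54.5, 64.5, 74.5, 84.5
n = 97, Σfm = 4706.5, mean = 48.5206
Σfm² = 261894.25
Σf(m − x̄)² = Σfm² − (Σfm)²/n = 261894.25 − 4706.5²/97 = 33531.9588
Population variance = 33531.9588 / 97 = 345.6903
Standard deviation = √345.6903 = 18.5927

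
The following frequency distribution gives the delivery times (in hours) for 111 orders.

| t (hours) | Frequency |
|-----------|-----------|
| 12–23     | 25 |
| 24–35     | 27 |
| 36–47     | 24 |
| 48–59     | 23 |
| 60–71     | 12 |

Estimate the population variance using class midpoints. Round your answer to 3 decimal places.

246.346

Midpoints: 17.5, 29.5, 41.5, 53.5, 65.5
n = 111, Σfm = 4246.5, mean = 38.2568
Σfm² = 189801.75
Σf(m − x̄)² = Σfm² − (Σfm)²/n = 189801.75 − 4246.5²/111 = 27344.4324
Population variance = 27344.4324 / 111 = 246.3462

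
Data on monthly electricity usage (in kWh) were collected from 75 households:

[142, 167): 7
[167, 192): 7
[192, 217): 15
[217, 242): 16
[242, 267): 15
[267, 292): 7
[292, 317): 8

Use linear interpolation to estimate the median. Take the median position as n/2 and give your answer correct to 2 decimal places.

230.28

Cumulative frequencies: 7, 14, 29, 45, 60, 67, 75
n = 75; position = n/2 = 37.5.
This falls in the class [217, 242): L = 217, F = 29, f = 16, h = 25.
Median ≈ 217 + ((37.5 − 29) / 16) × 25 = 230.2812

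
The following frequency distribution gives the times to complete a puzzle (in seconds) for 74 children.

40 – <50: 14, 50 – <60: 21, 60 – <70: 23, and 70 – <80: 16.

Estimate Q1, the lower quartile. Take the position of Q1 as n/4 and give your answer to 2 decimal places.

52.14

Cumulative frequencies: 14, 35, 58, 74
n = 74; position = n/4 = 18.5.
This falls in the class 50 – <60: L = 50, F = 14, f = 21, h = 10.
Lower quartile ≈ 50 + ((18.5 − 14) / 21) × 10 = 52.1429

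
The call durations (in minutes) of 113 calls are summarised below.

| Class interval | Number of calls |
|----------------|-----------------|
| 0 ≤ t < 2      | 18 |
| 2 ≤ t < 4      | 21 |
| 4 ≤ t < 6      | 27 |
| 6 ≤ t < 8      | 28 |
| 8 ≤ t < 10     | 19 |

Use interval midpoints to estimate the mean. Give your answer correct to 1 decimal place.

5.2

Midpoints: 1, 3, 5, 7, 9
Σfm = 18×1 + 21×3 + 27×5 + 28×7 + 19×9 = 583
n = Σf = 113
Mean = 583 / 113 = 5.1593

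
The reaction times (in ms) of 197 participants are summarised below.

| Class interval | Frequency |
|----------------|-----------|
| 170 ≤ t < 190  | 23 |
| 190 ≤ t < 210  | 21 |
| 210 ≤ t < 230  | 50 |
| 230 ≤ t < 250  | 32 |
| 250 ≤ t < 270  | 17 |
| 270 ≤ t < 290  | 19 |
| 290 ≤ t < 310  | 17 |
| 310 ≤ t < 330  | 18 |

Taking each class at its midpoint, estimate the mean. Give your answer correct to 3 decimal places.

241.726

Midpoints: 180, 200, 220, 240, 260, 280, 300, 320
Σfm = 23×180 + 21×200 + 50×220 + 32×240 + 17×260 + 19×280 + 17×300 + 18×320 = 47620
n = Σf = 197
Mean = 47620 / 197 = 241.7259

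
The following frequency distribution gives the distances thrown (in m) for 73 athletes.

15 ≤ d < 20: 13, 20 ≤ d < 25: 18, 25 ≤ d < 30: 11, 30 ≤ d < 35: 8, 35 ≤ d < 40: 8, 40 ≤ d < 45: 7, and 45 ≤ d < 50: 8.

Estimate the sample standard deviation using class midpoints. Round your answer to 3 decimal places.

Midpoints: 17.5, 22.5, 27.5, 32.5, 37.5, 42.5, 47.5
n = 73, Σfm = 2172.5, mean = 29.7603
Σfm² = 71806.25
Σf(m − x̄)² = Σfm² − (Σfm)²/n = 71806.25 − 2172.5²/73 = 7152.0548
Sample variance = 7152.0548 / 72 = 99.3341
Standard deviation = √99.3341 = 9.9666

9.967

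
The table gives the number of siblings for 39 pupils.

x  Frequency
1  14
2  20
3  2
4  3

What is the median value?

Cumulative frequencies: 14, 34, 36, 39
n = 39, so the median is the value in position (n+1)/2 = 20.
Position 20 falls at value 2.

2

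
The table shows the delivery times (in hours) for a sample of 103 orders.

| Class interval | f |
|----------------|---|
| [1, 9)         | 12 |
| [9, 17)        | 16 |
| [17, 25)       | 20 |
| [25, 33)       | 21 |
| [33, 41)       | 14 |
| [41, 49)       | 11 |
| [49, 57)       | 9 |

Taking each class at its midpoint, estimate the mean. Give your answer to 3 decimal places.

27.058

Midpoints: 5, 13, 21, 29, 37, 45, 53
Σfm = 12×5 + 16×13 + 20×21 + 21×29 + 14×37 + 11×45 + 9×53 = 2787
n = Σf = 103
Mean = 2787 / 103 = 27.0583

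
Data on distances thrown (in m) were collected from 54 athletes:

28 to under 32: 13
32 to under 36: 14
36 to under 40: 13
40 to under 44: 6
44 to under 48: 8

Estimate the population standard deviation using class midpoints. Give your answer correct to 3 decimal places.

Midpoints: 30, 34, 38, 42, 46
n = 54, Σfm = 1980, mean = 36.6667
Σfm² = 74168
Σf(m − x̄)² = Σfm² − (Σfm)²/n = 74168 − 1980²/54 = 1568.0000
Population variance = 1568.0000 / 54 = 29.0370
Standard deviation = √29.0370 = 5.3886

5.389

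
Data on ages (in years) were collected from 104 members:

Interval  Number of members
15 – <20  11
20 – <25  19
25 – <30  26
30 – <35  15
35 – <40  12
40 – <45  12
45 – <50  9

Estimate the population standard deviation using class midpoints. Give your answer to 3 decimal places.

Midpoints: 17.5, 22.5, 27.5, 32.5, 37.5, 42.5, 47.5
n = 104, Σfm = 3210, mean = 30.8654
Σfm² = 107350
Σf(m − x̄)² = Σfm² − (Σfm)²/n = 107350 − 3210²/104 = 8272.1154
Population variance = 8272.1154 / 104 = 79.5396
Standard deviation = √79.5396 = 8.9185

8.918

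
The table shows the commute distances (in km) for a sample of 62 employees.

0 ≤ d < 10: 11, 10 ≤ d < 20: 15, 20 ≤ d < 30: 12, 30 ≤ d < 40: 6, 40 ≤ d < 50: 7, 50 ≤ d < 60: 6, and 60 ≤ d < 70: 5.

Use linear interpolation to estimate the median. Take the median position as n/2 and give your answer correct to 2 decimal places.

24.17

Cumulative frequencies: 11, 26, 38, 44, 51, 57, 62
n = 62; position = n/2 = 31.
This falls in the class 20 ≤ d < 30: L = 20, F = 26, f = 12, h = 10.
Median ≈ 20 + ((31 − 26) / 12) × 10 = 24.1667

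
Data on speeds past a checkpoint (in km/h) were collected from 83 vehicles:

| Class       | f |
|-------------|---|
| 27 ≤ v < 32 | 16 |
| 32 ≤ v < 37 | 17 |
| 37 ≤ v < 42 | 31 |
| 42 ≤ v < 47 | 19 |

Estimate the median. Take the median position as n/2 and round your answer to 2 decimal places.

38.37

Cumulative frequencies: 16, 33, 64, 83
n = 83; position = n/2 = 41.5.
This falls in the class 37 ≤ v < 42: L = 37, F = 33, f = 31, h = 5.
Median ≈ 37 + ((41.5 − 33) / 31) × 5 = 38.3710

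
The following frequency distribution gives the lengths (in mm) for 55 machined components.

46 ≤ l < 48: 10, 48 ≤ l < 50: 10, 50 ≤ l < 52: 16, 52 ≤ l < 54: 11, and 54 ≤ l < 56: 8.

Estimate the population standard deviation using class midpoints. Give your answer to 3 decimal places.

2.598

Midpoints: 47, 49, 51, 53, 55
n = 55, Σfm = 2799, mean = 50.8909
Σfm² = 142815
Σf(m − x̄)² = Σfm² − (Σfm)²/n = 142815 − 2799²/55 = 371.3455
Population variance = 371.3455 / 55 = 6.7517
Standard deviation = √6.7517 = 2.5984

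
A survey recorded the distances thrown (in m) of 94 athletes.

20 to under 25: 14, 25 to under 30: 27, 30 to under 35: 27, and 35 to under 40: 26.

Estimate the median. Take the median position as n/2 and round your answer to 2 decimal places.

31.11

Cumulative frequencies: 14, 41, 68, 94
n = 94; position = n/2 = 47.
This falls in the class 30 to under 35: L = 30, F = 41, f = 27, h = 5.
Median ≈ 30 + ((47 − 41) / 27) × 5 = 31.1111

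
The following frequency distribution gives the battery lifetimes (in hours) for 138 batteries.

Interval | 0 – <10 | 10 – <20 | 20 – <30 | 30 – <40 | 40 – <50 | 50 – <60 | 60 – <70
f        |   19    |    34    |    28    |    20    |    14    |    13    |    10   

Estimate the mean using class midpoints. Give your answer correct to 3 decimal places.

28.986

Midpoints: 5, 15, 25, 35, 45, 55, 65
Σfm = 19×5 + 34×15 + 28×25 + 20×35 + 14×45 + 13×55 + 10×65 = 4000
n = Σf = 138
Mean = 4000 / 138 = 28.9855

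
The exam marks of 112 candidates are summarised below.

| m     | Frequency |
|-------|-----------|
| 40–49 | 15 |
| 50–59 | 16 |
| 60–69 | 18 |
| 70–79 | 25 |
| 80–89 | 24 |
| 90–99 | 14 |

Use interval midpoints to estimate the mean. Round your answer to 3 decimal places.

70.661

Midpoints: 44.5, 54.5, 64.5, 74.5, 84.5, 94.5
Σfm = 15×44.5 + 16×54.5 + 18×64.5 + 25×74.5 + 24×84.5 + 14×94.5 = 7914
n = Σf = 112
Mean = 7914 / 112 = 70.6607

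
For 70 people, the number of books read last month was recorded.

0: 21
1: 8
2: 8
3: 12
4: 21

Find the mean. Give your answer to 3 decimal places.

Values: 0, 1, 2, 3, 4
Σfx = 21×0 + 8×1 + 8×2 + 12×3 + 21×4 = 144
n = Σf = 70
Mean = 144 / 70 = 2.0571

2.057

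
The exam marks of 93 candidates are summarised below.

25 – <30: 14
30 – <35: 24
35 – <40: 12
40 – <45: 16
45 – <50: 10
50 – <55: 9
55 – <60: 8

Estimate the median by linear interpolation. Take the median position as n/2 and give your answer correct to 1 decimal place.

38.5

Cumulative frequencies: 14, 38, 50, 66, 76, 85, 93
n = 93; position = n/2 = 46.5.
This falls in the class 35 – <40: L = 35, F = 38, f = 12, h = 5.
Median ≈ 35 + ((46.5 − 38) / 12) × 5 = 38.5417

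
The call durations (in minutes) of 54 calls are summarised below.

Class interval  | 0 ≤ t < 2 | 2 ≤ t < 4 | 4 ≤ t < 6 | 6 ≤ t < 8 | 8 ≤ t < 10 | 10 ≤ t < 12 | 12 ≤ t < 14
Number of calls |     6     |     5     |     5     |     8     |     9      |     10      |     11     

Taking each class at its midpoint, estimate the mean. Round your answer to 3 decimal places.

8.074

Midpoints: 1, 3, 5, 7, 9, 11, 13
Σfm = 6×1 + 5×3 + 5×5 + 8×7 + 9×9 + 10×11 + 11×13 = 436
n = Σf = 54
Mean = 436 / 54 = 8.0741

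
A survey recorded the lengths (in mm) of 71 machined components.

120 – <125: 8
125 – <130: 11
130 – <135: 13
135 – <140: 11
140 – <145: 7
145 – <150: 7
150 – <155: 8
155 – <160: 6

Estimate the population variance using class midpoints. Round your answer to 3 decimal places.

Midpoints: 122.5, 127.5, 132.5, 137.5, 142.5, 147.5, 152.5, 157.5
n = 71, Σfm = 9812.5, mean = 138.2042
Σfm² = 1364393.75
Σf(m − x̄)² = Σfm² − (Σfm)²/n = 1364393.75 − 9812.5²/71 = 8264.7887
Population variance = 8264.7887 / 71 = 116.4055

116.405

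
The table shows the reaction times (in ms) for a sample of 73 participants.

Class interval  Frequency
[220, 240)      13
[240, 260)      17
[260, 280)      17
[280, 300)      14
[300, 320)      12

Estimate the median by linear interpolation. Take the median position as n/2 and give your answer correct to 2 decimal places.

Cumulative frequencies: 13, 30, 47, 61, 73
n = 73; position = n/2 = 36.5.
This falls in the class [260, 280): L = 260, F = 30, f = 17, h = 20.
Median ≈ 260 + ((36.5 − 30) / 17) × 20 = 267.6471

267.65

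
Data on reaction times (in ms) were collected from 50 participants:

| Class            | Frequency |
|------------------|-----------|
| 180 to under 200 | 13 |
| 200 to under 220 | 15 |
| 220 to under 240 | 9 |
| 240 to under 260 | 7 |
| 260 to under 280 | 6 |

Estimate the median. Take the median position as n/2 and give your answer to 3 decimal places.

216.000

Cumulative frequencies: 13, 28, 37, 44, 50
n = 50; position = n/2 = 25.
This falls in the class 200 to under 220: L = 200, F = 13, f = 15, h = 20.
Median ≈ 200 + ((25 − 13) / 15) × 20 = 216.0000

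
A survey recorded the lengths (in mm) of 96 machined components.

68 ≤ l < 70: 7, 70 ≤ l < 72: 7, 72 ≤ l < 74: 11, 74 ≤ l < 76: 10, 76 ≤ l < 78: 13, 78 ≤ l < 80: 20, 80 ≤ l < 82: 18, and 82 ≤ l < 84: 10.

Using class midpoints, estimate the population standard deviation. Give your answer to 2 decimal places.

4.14

Midpoints: 69, 71, 73, 75, 77, 79, 81, 83
n = 96, Σfm = 7402, mean = 77.1042
Σfm² = 572368
Σf(m − x̄)² = Σfm² − (Σfm)²/n = 572368 − 7402²/96 = 1642.9583
Population variance = 1642.9583 / 96 = 17.1141
Standard deviation = √17.1141 = 4.1369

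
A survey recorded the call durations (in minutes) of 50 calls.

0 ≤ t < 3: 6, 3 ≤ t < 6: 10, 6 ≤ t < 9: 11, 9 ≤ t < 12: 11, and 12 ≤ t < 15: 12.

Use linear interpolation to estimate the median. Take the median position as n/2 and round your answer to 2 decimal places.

8.45

Cumulative frequencies: 6, 16, 27, 38, 50
n = 50; position = n/2 = 25.
This falls in the class 6 ≤ t < 9: L = 6, F = 16, f = 11, h = 3.
Median ≈ 6 + ((25 − 16) / 11) × 3 = 8.4545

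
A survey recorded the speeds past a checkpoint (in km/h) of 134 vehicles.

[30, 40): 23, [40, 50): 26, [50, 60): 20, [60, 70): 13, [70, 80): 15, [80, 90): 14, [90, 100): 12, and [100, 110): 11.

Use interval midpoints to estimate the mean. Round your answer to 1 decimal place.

Midpoints: 35, 45, 55, 65, 75, 85, 95, 105
Σfm = 23×35 + 26×45 + 20×55 + 13×65 + 15×75 + 14×85 + 12×95 + 11×105 = 8530
n = Σf = 134
Mean = 8530 / 134 = 63.6567

63.7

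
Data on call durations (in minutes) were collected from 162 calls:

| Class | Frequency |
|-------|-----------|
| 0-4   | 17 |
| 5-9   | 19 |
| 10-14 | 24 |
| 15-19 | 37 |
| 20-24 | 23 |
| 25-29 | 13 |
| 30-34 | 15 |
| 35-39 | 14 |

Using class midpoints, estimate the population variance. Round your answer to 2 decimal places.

104.71

Midpoints: 2, 7, 12, 17, 22, 27, 32, 37
n = 162, Σfm = 2939, mean = 18.1420
Σfm² = 70283
Σf(m − x̄)² = Σfm² − (Σfm)²/n = 70283 − 2939²/162 = 16963.7346
Population variance = 16963.7346 / 162 = 104.7144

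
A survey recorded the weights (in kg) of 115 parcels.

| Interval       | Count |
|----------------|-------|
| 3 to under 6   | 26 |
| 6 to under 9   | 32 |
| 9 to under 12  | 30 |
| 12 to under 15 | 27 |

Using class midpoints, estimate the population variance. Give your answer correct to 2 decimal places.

10.55

Midpoints: 4.5, 7.5, 10.5, 13.5
n = 115, Σfm = 1036.5, mean = 9.0130
Σfm² = 10554.75
Σf(m − x̄)² = Σfm² − (Σfm)²/n = 10554.75 − 1036.5²/115 = 1212.7304
Population variance = 1212.7304 / 115 = 10.5455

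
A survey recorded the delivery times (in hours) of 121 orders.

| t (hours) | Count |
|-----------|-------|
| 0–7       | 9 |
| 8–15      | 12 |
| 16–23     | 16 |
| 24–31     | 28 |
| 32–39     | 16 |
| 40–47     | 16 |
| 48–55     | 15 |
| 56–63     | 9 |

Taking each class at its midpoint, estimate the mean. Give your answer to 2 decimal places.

Midpoints: 3.5, 11.5, 19.5, 27.5, 35.5, 43.5, 51.5, 59.5
Σfm = 9×3.5 + 12×11.5 + 16×19.5 + 28×27.5 + 16×35.5 + 16×43.5 + 15×51.5 + 9×59.5 = 3823.5
n = Σf = 121
Mean = 3823.5 / 121 = 31.5992

31.60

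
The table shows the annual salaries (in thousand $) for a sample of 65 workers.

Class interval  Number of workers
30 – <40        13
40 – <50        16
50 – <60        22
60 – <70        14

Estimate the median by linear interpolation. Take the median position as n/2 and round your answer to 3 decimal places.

Cumulative frequencies: 13, 29, 51, 65
n = 65; position = n/2 = 32.5.
This falls in the class 50 – <60: L = 50, F = 29, f = 22, h = 10.
Median ≈ 50 + ((32.5 − 29) / 22) × 10 = 51.5909

51.591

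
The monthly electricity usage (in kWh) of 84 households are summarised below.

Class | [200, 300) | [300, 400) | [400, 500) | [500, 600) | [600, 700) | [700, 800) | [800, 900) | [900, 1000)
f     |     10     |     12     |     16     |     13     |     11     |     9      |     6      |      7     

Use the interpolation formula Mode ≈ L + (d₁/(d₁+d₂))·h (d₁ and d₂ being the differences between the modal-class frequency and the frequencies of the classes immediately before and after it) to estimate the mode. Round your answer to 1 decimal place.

457.1

Modal class: [400, 500) (highest frequency 16).
d₁ = 16 − 12 = 4, d₂ = 16 − 13 = 3
Mode ≈ 400 + (4/(4+3)) × 100 = 400 + 57.1429 = 457.1429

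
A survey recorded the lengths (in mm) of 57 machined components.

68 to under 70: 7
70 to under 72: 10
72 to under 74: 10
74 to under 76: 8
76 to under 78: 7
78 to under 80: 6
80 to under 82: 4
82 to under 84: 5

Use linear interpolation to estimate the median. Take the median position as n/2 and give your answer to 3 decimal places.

Cumulative frequencies: 7, 17, 27, 35, 42, 48, 52, 57
n = 57; position = n/2 = 28.5.
This falls in the class 74 to under 76: L = 74, F = 27, f = 8, h = 2.
Median ≈ 74 + ((28.5 − 27) / 8) × 2 = 74.3750

74.375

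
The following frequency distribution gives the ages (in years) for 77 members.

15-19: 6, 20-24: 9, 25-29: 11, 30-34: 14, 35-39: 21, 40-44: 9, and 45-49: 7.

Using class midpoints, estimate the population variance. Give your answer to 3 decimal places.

Midpoints: 17, 22, 27, 32, 37, 42, 47
n = 77, Σfm = 2529, mean = 32.8442
Σfm² = 88533
Σf(m − x̄)² = Σfm² − (Σfm)²/n = 88533 − 2529²/77 = 5470.1299
Population variance = 5470.1299 / 77 = 71.0406

71.041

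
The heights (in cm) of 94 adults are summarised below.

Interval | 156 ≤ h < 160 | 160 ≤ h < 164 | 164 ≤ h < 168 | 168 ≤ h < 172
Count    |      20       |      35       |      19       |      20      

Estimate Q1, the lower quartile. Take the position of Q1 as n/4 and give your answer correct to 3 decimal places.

Cumulative frequencies: 20, 55, 74, 94
n = 94; position = n/4 = 23.5.
This falls in the class 160 ≤ h < 164: L = 160, F = 20, f = 35, h = 4.
Lower quartile ≈ 160 + ((23.5 − 20) / 35) × 4 = 160.4000

160.400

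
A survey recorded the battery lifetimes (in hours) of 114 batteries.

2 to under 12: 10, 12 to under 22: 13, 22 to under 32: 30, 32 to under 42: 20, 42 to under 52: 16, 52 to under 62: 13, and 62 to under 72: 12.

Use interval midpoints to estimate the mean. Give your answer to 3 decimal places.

36.298

Midpoints: 7, 17, 27, 37, 47, 57, 67
Σfm = 10×7 + 13×17 + 30×27 + 20×37 + 16×47 + 13×57 + 12×67 = 4138
n = Σf = 114
Mean = 4138 / 114 = 36.2982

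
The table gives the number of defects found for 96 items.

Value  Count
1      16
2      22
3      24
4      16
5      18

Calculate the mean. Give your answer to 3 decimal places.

2.979

Values: 1, 2, 3, 4, 5
Σfx = 16×1 + 22×2 + 24×3 + 16×4 + 18×5 = 286
n = Σf = 96
Mean = 286 / 96 = 2.9792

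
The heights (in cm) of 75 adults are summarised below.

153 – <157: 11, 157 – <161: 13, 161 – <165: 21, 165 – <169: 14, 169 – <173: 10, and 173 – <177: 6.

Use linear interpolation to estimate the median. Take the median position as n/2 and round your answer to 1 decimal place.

Cumulative frequencies: 11, 24, 45, 59, 69, 75
n = 75; position = n/2 = 37.5.
This falls in the class 161 – <165: L = 161, F = 24, f = 21, h = 4.
Median ≈ 161 + ((37.5 − 24) / 21) × 4 = 163.5714

163.6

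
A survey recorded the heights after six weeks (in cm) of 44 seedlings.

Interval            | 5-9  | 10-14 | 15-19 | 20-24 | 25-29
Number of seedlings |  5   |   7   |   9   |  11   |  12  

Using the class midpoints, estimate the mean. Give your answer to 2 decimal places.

Midpoints: 7, 12, 17, 22, 27
Σfm = 5×7 + 7×12 + 9×17 + 11×22 + 12×27 = 838
n = Σf = 44
Mean = 838 / 44 = 19.0455

19.05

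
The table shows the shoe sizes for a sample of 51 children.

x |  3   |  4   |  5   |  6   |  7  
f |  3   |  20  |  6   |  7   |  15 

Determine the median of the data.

5

Cumulative frequencies: 3, 23, 29, 36, 51
n = 51, so the median is the value in position (n+1)/2 = 26.
Position 26 falls at value 5.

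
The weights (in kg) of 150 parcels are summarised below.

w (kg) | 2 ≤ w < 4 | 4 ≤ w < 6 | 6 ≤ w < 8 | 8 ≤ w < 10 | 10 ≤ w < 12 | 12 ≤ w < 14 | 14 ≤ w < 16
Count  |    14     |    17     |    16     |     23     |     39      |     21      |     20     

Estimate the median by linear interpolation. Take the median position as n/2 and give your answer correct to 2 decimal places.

10.26

Cumulative frequencies: 14, 31, 47, 70, 109, 130, 150
n = 150; position = n/2 = 75.
This falls in the class 10 ≤ w < 12: L = 10, F = 70, f = 39, h = 2.
Median ≈ 10 + ((75 − 70) / 39) × 2 = 10.2564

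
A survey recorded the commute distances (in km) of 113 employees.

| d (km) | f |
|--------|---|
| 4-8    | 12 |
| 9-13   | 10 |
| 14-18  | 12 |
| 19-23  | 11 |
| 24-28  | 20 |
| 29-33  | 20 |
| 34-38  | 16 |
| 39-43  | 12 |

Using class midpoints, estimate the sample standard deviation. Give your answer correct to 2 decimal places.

10.85

Midpoints: 6, 11, 16, 21, 26, 31, 36, 41
n = 113, Σfm = 2813, mean = 24.8938
Σfm² = 83213
Σf(m − x̄)² = Σfm² − (Σfm)²/n = 83213 − 2813²/113 = 13186.7257
Sample variance = 13186.7257 / 112 = 117.7386
Standard deviation = √117.7386 = 10.8507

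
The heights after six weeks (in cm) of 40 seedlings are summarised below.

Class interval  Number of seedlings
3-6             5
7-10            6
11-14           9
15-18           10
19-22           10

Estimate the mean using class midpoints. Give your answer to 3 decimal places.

13.900

Midpoints: 4.5, 8.5, 12.5, 16.5, 20.5
Σfm = 5×4.5 + 6×8.5 + 9×12.5 + 10×16.5 + 10×20.5 = 556
n = Σf = 40
Mean = 556 / 40 = 13.9000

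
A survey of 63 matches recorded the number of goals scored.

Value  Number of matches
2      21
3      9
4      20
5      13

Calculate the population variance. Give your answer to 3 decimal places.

1.319

Values: 2, 3, 4, 5
n = 63, Σfx = 214, mean = 3.3968
Σfx² = 810
Σf(x − x̄)² = Σfx² − (Σfx)²/n = 810 − 214²/63 = 83.0794
Population variance = 83.0794 / 63 = 1.3187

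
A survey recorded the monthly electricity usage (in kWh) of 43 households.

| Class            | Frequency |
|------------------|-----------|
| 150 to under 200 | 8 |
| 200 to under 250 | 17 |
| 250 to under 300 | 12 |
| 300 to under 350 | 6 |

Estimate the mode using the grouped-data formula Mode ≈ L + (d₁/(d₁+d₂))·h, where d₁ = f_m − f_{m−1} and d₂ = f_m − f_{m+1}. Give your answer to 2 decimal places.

232.14

Modal class: 200 to under 250 (highest frequency 17).
d₁ = 17 − 8 = 9, d₂ = 17 − 12 = 5
Mode ≈ 200 + (9/(9+5)) × 50 = 200 + 32.1429 = 232.1429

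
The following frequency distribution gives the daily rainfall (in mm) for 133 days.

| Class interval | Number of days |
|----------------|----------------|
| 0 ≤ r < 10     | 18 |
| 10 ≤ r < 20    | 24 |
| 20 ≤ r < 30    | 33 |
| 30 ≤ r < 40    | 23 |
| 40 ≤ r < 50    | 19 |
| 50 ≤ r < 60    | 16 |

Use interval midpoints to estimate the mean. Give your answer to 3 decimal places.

28.684

Midpoints: 5, 15, 25, 35, 45, 55
Σfm = 18×5 + 24×15 + 33×25 + 23×35 + 19×45 + 16×55 = 3815
n = Σf = 133
Mean = 3815 / 133 = 28.6842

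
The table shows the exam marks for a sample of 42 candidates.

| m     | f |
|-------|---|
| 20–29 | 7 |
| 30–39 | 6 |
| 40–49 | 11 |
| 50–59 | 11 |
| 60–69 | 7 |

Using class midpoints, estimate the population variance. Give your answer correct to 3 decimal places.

Midpoints: 24.5, 34.5, 44.5, 54.5, 64.5
n = 42, Σfm = 1919, mean = 45.6905
Σfm² = 94920.5
Σf(m − x̄)² = Σfm² − (Σfm)²/n = 94920.5 − 1919²/42 = 7240.4762
Population variance = 7240.4762 / 42 = 172.3923

172.392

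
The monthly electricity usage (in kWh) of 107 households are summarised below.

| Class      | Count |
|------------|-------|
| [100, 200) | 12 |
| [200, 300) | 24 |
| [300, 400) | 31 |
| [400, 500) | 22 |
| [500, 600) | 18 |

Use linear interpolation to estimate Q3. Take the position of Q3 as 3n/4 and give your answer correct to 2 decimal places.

Cumulative frequencies: 12, 36, 67, 89, 107
n = 107; position = 3n/4 = 80.25.
This falls in the class [400, 500): L = 400, F = 67, f = 22, h = 100.
Upper quartile ≈ 400 + ((80.25 − 67) / 22) × 100 = 460.2273

460.23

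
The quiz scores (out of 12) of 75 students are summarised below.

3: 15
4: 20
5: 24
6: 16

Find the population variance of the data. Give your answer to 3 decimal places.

1.074

Values: 3, 4, 5, 6
n = 75, Σfx = 341, mean = 4.5467
Σfx² = 1631
Σf(x − x̄)² = Σfx² − (Σfx)²/n = 1631 − 341²/75 = 80.5867
Population variance = 80.5867 / 75 = 1.0745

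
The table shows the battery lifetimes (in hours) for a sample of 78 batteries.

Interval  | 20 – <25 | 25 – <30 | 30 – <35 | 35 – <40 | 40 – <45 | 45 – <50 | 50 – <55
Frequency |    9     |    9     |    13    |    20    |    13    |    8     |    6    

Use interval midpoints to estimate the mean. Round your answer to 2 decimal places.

Midpoints: 22.5, 27.5, 32.5, 37.5, 42.5, 47.5, 52.5
Σfm = 9×22.5 + 9×27.5 + 13×32.5 + 20×37.5 + 13×42.5 + 8×47.5 + 6×52.5 = 2870
n = Σf = 78
Mean = 2870 / 78 = 36.7949

36.79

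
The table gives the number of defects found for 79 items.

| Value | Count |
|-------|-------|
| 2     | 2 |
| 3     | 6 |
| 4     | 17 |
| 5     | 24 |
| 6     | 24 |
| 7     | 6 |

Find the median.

5

Cumulative frequencies: 2, 8, 25, 49, 73, 79
n = 79, so the median is the value in position (n+1)/2 = 40.
Position 40 falls at value 5.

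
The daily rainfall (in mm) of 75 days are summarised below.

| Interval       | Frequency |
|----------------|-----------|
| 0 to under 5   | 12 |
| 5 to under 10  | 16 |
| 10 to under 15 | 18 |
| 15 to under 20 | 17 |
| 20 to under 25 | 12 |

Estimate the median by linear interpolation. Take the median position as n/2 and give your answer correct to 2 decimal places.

12.64

Cumulative frequencies: 12, 28, 46, 63, 75
n = 75; position = n/2 = 37.5.
This falls in the class 10 to under 15: L = 10, F = 28, f = 18, h = 5.
Median ≈ 10 + ((37.5 − 28) / 18) × 5 = 12.6389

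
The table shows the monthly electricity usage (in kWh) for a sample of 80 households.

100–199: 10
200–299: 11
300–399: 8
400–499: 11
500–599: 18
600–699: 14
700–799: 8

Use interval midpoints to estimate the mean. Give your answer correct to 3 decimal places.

462.000

Midpoints: 149.5, 249.5, 349.5, 449.5, 549.5, 649.5, 749.5
Σfm = 10×149.5 + 11×249.5 + 8×349.5 + 11×449.5 + 18×549.5 + 14×649.5 + 8×749.5 = 36960
n = Σf = 80
Mean = 36960 / 80 = 462.0000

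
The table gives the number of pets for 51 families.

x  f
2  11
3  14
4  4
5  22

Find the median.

Cumulative frequencies: 11, 25, 29, 51
n = 51, so the median is the value in position (n+1)/2 = 26.
Position 26 falls at value 4.

4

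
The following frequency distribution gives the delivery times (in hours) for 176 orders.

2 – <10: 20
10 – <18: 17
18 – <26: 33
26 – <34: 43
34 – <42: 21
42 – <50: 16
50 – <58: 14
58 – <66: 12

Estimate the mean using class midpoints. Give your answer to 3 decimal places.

30.727

Midpoints: 6, 14, 22, 30, 38, 46, 54, 62
Σfm = 20×6 + 17×14 + 33×22 + 43×30 + 21×38 + 16×46 + 14×54 + 12×62 = 5408
n = Σf = 176
Mean = 5408 / 176 = 30.7273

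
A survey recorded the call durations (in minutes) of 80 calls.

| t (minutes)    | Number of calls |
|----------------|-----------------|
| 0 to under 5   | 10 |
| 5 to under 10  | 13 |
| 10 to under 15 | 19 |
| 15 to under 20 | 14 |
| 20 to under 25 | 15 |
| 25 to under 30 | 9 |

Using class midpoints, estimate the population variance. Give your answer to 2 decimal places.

59.36

Midpoints: 2.5, 7.5, 12.5, 17.5, 22.5, 27.5
n = 80, Σfm = 1190, mean = 14.8750
Σfm² = 22450
Σf(m − x̄)² = Σfm² − (Σfm)²/n = 22450 − 1190²/80 = 4748.7500
Population variance = 4748.7500 / 80 = 59.3594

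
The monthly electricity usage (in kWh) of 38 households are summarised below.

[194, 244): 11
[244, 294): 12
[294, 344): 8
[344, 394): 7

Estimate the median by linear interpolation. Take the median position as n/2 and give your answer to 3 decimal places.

Cumulative frequencies: 11, 23, 31, 38
n = 38; position = n/2 = 19.
This falls in the class [244, 294): L = 244, F = 11, f = 12, h = 50.
Median ≈ 244 + ((19 − 11) / 12) × 50 = 277.3333

277.333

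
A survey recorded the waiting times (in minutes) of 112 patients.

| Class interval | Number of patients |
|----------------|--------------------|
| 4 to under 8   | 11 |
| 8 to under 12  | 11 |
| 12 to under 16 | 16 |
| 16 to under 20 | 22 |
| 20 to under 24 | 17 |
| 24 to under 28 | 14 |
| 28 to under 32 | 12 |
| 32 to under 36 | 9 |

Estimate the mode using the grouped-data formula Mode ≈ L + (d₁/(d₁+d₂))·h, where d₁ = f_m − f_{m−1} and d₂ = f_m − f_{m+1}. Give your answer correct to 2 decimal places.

Modal class: 16 to under 20 (highest frequency 22).
d₁ = 22 − 16 = 6, d₂ = 22 − 17 = 5
Mode ≈ 16 + (6/(6+5)) × 4 = 16 + 2.1818 = 18.1818

18.18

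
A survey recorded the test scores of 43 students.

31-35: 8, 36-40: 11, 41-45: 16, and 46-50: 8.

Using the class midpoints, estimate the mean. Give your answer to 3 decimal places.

40.791

Midpoints: 33, 38, 43, 48
Σfm = 8×33 + 11×38 + 16×43 + 8×48 = 1754
n = Σf = 43
Mean = 1754 / 43 = 40.7907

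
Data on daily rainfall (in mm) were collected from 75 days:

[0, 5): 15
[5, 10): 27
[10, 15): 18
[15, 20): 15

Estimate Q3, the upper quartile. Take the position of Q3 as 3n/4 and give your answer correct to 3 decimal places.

13.958

Cumulative frequencies: 15, 42, 60, 75
n = 75; position = 3n/4 = 56.25.
This falls in the class [10, 15): L = 10, F = 42, f = 18, h = 5.
Upper quartile ≈ 10 + ((56.25 − 42) / 18) × 5 = 13.9583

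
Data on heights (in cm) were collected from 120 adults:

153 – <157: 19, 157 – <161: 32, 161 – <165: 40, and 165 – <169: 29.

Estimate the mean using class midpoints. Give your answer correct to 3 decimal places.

Midpoints: 155, 159, 163, 167
Σfm = 19×155 + 32×159 + 40×163 + 29×167 = 19396
n = Σf = 120
Mean = 19396 / 120 = 161.6333

161.633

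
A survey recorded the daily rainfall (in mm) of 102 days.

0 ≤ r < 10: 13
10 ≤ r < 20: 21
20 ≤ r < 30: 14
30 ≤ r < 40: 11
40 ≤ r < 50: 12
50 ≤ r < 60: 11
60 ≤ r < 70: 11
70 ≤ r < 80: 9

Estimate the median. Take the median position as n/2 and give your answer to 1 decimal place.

32.7

Cumulative frequencies: 13, 34, 48, 59, 71, 82, 93, 102
n = 102; position = n/2 = 51.
This falls in the class 30 ≤ r < 40: L = 30, F = 48, f = 11, h = 10.
Median ≈ 30 + ((51 − 48) / 11) × 10 = 32.7273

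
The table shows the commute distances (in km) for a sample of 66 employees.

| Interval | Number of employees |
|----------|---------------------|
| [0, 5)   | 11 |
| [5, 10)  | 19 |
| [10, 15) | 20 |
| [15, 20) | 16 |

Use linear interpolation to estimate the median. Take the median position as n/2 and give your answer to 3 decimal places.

Cumulative frequencies: 11, 30, 50, 66
n = 66; position = n/2 = 33.
This falls in the class [10, 15): L = 10, F = 30, f = 20, h = 5.
Median ≈ 10 + ((33 − 30) / 20) × 5 = 10.7500

10.750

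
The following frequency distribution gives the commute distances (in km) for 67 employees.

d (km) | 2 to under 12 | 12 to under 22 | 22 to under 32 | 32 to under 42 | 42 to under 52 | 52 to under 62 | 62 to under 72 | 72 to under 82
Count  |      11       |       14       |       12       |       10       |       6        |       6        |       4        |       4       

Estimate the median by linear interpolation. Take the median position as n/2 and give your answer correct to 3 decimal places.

29.083

Cumulative frequencies: 11, 25, 37, 47, 53, 59, 63, 67
n = 67; position = n/2 = 33.5.
This falls in the class 22 to under 32: L = 22, F = 25, f = 12, h = 10.
Median ≈ 22 + ((33.5 − 25) / 12) × 10 = 29.0833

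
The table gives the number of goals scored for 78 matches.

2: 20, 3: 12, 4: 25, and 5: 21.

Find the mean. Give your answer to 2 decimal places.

3.60

Values: 2, 3, 4, 5
Σfx = 20×2 + 12×3 + 25×4 + 21×5 = 281
n = Σf = 78
Mean = 281 / 78 = 3.6026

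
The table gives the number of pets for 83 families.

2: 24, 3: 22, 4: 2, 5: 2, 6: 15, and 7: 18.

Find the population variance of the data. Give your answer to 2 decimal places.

Values: 2, 3, 4, 5, 6, 7
n = 83, Σfx = 348, mean = 4.1928
Σfx² = 1798
Σf(x − x̄)² = Σfx² − (Σfx)²/n = 1798 − 348²/83 = 338.9157
Population variance = 338.9157 / 83 = 4.0833

4.08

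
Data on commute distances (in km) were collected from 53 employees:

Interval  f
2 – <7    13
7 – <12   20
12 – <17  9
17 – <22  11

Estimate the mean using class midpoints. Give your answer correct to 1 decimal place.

Midpoints: 4.5, 9.5, 14.5, 19.5
Σfm = 13×4.5 + 20×9.5 + 9×14.5 + 11×19.5 = 593.5
n = Σf = 53
Mean = 593.5 / 53 = 11.1981

11.2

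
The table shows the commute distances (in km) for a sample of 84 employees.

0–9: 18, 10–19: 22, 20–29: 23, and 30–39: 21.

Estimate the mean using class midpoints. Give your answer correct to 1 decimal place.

Midpoints: 4.5, 14.5, 24.5, 34.5
Σfm = 18×4.5 + 22×14.5 + 23×24.5 + 21×34.5 = 1688
n = Σf = 84
Mean = 1688 / 84 = 20.0952

20.1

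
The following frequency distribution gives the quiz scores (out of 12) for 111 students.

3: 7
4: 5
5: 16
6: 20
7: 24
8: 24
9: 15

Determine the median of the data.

Cumulative frequencies: 7, 12, 28, 48, 72, 96, 111
n = 111, so the median is the value in position (n+1)/2 = 56.
Position 56 falls at value 7.

7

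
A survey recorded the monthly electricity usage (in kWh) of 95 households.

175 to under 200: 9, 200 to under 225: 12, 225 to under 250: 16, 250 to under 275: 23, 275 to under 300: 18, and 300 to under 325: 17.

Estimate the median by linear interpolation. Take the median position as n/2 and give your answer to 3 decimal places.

Cumulative frequencies: 9, 21, 37, 60, 78, 95
n = 95; position = n/2 = 47.5.
This falls in the class 250 to under 275: L = 250, F = 37, f = 23, h = 25.
Median ≈ 250 + ((47.5 − 37) / 23) × 25 = 261.4130

261.413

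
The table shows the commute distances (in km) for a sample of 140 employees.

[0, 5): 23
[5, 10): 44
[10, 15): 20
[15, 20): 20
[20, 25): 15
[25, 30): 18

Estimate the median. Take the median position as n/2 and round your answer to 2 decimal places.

Cumulative frequencies: 23, 67, 87, 107, 122, 140
n = 140; position = n/2 = 70.
This falls in the class [10, 15): L = 10, F = 67, f = 20, h = 5.
Median ≈ 10 + ((70 − 67) / 20) × 5 = 10.7500

10.75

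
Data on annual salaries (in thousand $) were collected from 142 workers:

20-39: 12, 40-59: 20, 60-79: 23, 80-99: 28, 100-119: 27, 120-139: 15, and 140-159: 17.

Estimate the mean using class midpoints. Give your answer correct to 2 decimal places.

90.77

Midpoints: 29.5, 49.5, 69.5, 89.5, 109.5, 129.5, 149.5
Σfm = 12×29.5 + 20×49.5 + 23×69.5 + 28×89.5 + 27×109.5 + 15×129.5 + 17×149.5 = 12889
n = Σf = 142
Mean = 12889 / 142 = 90.7676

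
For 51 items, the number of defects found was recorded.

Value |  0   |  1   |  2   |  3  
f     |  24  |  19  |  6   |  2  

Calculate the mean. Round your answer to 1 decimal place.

0.7

Values: 0, 1, 2, 3
Σfx = 24×0 + 19×1 + 6×2 + 2×3 = 37
n = Σf = 51
Mean = 37 / 51 = 0.7255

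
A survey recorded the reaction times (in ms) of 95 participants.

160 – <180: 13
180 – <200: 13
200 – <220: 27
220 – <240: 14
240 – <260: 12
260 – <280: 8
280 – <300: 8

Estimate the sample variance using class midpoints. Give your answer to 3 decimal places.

Midpoints: 170, 190, 210, 230, 250, 270, 290
n = 95, Σfm = 21050, mean = 221.5789
Σfm² = 4782300
Σf(m − x̄)² = Σfm² − (Σfm)²/n = 4782300 − 21050²/95 = 118063.1579
Sample variance = 118063.1579 / 94 = 1255.9910

1255.991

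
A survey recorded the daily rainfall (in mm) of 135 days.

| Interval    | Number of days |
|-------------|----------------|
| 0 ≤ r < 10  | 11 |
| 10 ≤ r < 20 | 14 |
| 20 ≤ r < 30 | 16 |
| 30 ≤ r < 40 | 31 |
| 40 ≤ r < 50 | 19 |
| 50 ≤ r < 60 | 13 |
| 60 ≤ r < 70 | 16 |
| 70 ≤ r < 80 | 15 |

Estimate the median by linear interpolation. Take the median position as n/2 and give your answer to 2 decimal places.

38.55

Cumulative frequencies: 11, 25, 41, 72, 91, 104, 120, 135
n = 135; position = n/2 = 67.5.
This falls in the class 30 ≤ r < 40: L = 30, F = 41, f = 31, h = 10.
Median ≈ 30 + ((67.5 − 41) / 31) × 10 = 38.5484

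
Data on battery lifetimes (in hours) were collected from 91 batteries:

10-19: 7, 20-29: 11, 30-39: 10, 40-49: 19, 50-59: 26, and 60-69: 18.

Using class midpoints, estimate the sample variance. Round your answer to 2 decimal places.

Midpoints: 14.5, 24.5, 34.5, 44.5, 54.5, 64.5
n = 91, Σfm = 4139.5, mean = 45.4890
Σfm² = 209712.75
Σf(m − x̄)² = Σfm² − (Σfm)²/n = 209712.75 − 4139.5²/91 = 21410.9890
Sample variance = 21410.9890 / 90 = 237.8999

237.90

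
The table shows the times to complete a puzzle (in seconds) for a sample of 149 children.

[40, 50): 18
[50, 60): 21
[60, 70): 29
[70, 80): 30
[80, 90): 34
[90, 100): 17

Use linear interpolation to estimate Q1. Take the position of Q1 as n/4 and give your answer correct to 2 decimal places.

Cumulative frequencies: 18, 39, 68, 98, 132, 149
n = 149; position = n/4 = 37.25.
This falls in the class [50, 60): L = 50, F = 18, f = 21, h = 10.
Lower quartile ≈ 50 + ((37.25 − 18) / 21) × 10 = 59.1667

59.17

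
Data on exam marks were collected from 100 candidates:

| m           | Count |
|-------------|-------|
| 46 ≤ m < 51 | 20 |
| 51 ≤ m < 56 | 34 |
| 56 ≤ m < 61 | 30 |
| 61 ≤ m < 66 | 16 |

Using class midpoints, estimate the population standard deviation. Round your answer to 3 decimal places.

Midpoints: 48.5, 53.5, 58.5, 63.5
n = 100, Σfm = 5560, mean = 55.6000
Σfm² = 311545
Σf(m − x̄)² = Σfm² − (Σfm)²/n = 311545 − 5560²/100 = 2409.0000
Population variance = 2409.0000 / 100 = 24.0900
Standard deviation = √24.0900 = 4.9082

4.908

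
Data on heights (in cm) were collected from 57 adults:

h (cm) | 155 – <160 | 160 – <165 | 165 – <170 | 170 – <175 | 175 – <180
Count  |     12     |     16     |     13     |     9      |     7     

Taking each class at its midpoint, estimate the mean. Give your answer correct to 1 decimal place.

166.0

Midpoints: 157.5, 162.5, 167.5, 172.5, 177.5
Σfm = 12×157.5 + 16×162.5 + 13×167.5 + 9×172.5 + 7×177.5 = 9462.5
n = Σf = 57
Mean = 9462.5 / 57 = 166.0088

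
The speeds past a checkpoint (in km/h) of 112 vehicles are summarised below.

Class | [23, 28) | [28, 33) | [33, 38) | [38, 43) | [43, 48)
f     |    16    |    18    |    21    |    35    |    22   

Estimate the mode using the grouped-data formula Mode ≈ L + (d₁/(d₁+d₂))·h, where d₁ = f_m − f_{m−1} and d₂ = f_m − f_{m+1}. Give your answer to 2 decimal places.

40.59

Modal class: [38, 43) (highest frequency 35).
d₁ = 35 − 21 = 14, d₂ = 35 − 22 = 13
Mode ≈ 38 + (14/(14+13)) × 5 = 38 + 2.5926 = 40.5926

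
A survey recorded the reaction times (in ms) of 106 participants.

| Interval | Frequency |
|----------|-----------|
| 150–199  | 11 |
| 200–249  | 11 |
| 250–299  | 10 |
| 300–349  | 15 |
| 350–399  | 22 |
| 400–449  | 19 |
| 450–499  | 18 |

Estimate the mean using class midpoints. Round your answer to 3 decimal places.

347.613

Midpoints: 174.5, 224.5, 274.5, 324.5, 374.5, 424.5, 474.5
Σfm = 11×174.5 + 11×224.5 + 10×274.5 + 15×324.5 + 22×374.5 + 19×424.5 + 18×474.5 = 36847
n = Σf = 106
Mean = 36847 / 106 = 347.6132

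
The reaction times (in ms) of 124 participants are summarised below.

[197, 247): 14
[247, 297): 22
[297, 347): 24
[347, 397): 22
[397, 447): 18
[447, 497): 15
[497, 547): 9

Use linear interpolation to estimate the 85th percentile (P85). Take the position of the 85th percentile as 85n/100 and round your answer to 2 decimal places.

Cumulative frequencies: 14, 36, 60, 82, 100, 115, 124
n = 124; position = 85n/100 = 105.4.
This falls in the class [447, 497): L = 447, F = 100, f = 15, h = 50.
85th percentile ≈ 447 + ((105.4 − 100) / 15) × 50 = 465.0000

465.00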